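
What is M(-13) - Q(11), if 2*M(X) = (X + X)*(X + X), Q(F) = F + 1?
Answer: 326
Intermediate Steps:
Q(F) = 1 + F
M(X) = 2*X² (M(X) = ((X + X)*(X + X))/2 = ((2*X)*(2*X))/2 = (4*X²)/2 = 2*X²)
M(-13) - Q(11) = 2*(-13)² - (1 + 11) = 2*169 - 1*12 = 338 - 12 = 326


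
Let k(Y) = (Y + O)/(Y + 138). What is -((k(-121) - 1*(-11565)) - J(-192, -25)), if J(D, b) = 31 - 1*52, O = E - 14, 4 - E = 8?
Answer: -196823/17 ≈ -11578.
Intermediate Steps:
E = -4 (E = 4 - 1*8 = 4 - 8 = -4)
O = -18 (O = -4 - 14 = -18)
J(D, b) = -21 (J(D, b) = 31 - 52 = -21)
k(Y) = (-18 + Y)/(138 + Y) (k(Y) = (Y - 18)/(Y + 138) = (-18 + Y)/(138 + Y))
-((k(-121) - 1*(-11565)) - J(-192, -25)) = -(((-18 - 121)/(138 - 121) - 1*(-11565)) - 1*(-21)) = -((-139/17 + 11565) + 21) = -(196466/17 + 21) = -1*196823/17 = -196823/17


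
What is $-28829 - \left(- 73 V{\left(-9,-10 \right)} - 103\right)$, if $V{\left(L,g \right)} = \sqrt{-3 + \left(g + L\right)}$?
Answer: $-28726 + 73 i \sqrt{22} \approx -28726.0 + 342.4 i$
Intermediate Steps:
$V{\left(L,g \right)} = \sqrt{-3 + L + g}$ ($V{\left(L,g \right)} = \sqrt{-3 + \left(L + g\right)} = \sqrt{-3 + L + g}$)
$-28829 - \left(- 73 V{\left(-9,-10 \right)} - 103\right) = -28829 - \left(- 73 \sqrt{-3 - 9 - 10} - 103\right) = -28829 - \left(- 73 \sqrt{-22} - 103\right) = -28829 - \left(- 73 i \sqrt{22} - 103\right) = -28829 - \left(-103 - 73 i \sqrt{22}\right) = -28829 + \left(103 + 73 i \sqrt{22}\right) = -28726 + 73 i \sqrt{22}$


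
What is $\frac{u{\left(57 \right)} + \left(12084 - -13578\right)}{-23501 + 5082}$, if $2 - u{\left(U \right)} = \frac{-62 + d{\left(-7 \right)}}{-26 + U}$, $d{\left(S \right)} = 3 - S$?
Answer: $- \frac{795636}{570989} \approx -1.3934$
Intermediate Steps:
$u{\left(U \right)} = 2 + \frac{52}{-26 + U}$ ($u{\left(U \right)} = 2 - \frac{-62 + \left(3 - -7\right)}{-26 + U} = 2 - \frac{-62 + \left(3 + 7\right)}{-26 + U} = 2 - \frac{-62 + 10}{-26 + U} = 2 - - \frac{52}{-26 + U} = 2 + \frac{52}{-26 + U}$)
$\frac{u{\left(57 \right)} + \left(12084 - -13578\right)}{-23501 + 5082} = \frac{2 \cdot 57 \frac{1}{-26 + 57} + \left(12084 - -13578\right)}{-23501 + 5082} = \frac{2 \cdot 57 \cdot \frac{1}{31} + \left(12084 + 13578\right)}{-18419} = \left(2 \cdot 57 \cdot \frac{1}{31} + 25662\right) \left(- \frac{1}{18419}\right) = \left(\frac{114}{31} + 25662\right) \left(- \frac{1}{18419}\right) = \frac{795636}{31} \left(- \frac{1}{18419}\right) = - \frac{795636}{570989}$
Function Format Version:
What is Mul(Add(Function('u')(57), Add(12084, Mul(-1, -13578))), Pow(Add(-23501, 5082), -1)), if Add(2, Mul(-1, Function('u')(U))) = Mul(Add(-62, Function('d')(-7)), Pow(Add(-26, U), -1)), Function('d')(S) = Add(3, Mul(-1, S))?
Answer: Rational(-795636, 570989) ≈ -1.3934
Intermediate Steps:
Function('u')(U) = Add(2, Mul(52, Pow(Add(-26, U), -1))) (Function('u')(U) = Add(2, Mul(-1, Mul(Add(-62, Add(3, Mul(-1, -7))), Pow(Add(-26, U), -1)))) = Add(2, Mul(-1, Mul(Add(-62, Add(3, 7)), Pow(Add(-26, U), -1)))) = Add(2, Mul(-1, Mul(Add(-62, 10), Pow(Add(-26, U), -1)))) = Add(2, Mul(-1, Mul(-52, Pow(Add(-26, U), -1)))) = Add(2, Mul(52, Pow(Add(-26, U), -1))))
Mul(Add(Function('u')(57), Add(12084, Mul(-1, -13578))), Pow(Add(-23501, 5082), -1)) = Mul(Add(Mul(2, 57, Pow(Add(-26, 57), -1)), Add(12084, Mul(-1, -13578))), Pow(Add(-23501, 5082), -1)) = Mul(Add(Mul(2, 57, Pow(31, -1)), Add(12084, 13578)), Pow(-18419, -1)) = Mul(Add(Mul(2, 57, Rational(1, 31)), 25662), Rational(-1, 18419)) = Mul(Add(Rational(114, 31), 25662), Rational(-1, 18419)) = Mul(Rational(795636, 31), Rational(-1, 18419)) = Rational(-795636, 570989)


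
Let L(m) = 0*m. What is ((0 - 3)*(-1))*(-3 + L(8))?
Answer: -9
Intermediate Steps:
L(m) = 0
((0 - 3)*(-1))*(-3 + L(8)) = ((0 - 3)*(-1))*(-3 + 0) = -3*(-1)*(-3) = 3*(-3) = -9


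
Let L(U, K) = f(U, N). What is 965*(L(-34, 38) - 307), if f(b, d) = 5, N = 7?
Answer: -291430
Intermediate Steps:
L(U, K) = 5
965*(L(-34, 38) - 307) = 965*(5 - 307) = 965*(-302) = -291430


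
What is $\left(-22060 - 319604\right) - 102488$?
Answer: $-444152$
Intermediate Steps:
$\left(-22060 - 319604\right) - 102488 = -341664 - 102488 = -444152$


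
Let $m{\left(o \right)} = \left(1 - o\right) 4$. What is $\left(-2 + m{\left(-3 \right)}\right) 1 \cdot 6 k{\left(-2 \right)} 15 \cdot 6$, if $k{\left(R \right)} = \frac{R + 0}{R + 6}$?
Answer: $-3780$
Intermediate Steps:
$m{\left(o \right)} = 4 - 4 o$
$k{\left(R \right)} = \frac{R}{6 + R}$
$\left(-2 + m{\left(-3 \right)}\right) 1 \cdot 6 k{\left(-2 \right)} 15 \cdot 6 = \left(-2 + \left(4 - -12\right)\right) 1 \cdot 6 \left(- \frac{2}{6 - 2}\right) 15 \cdot 6 = \left(-2 + \left(4 + 12\right)\right) 1 \cdot 6 \left(- \frac{2}{4}\right) 15 \cdot 6 = \left(-2 + 16\right) 1 \cdot 6 \left(\left(-2\right) \frac{1}{4}\right) 15 \cdot 6 = 14 \cdot 1 \cdot 6 \left(- \frac{1}{2}\right) 15 \cdot 6 = 14 \cdot 6 \left(- \frac{1}{2}\right) 15 \cdot 6 = 84 \left(- \frac{1}{2}\right) 15 \cdot 6 = \left(-42\right) 15 \cdot 6 = \left(-630\right) 6 = -3780$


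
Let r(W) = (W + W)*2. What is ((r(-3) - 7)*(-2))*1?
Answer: 38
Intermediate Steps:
r(W) = 4*W (r(W) = (2*W)*2 = 4*W)
((r(-3) - 7)*(-2))*1 = ((4*(-3) - 7)*(-2))*1 = ((-12 - 7)*(-2))*1 = -19*(-2)*1 = 38*1 = 38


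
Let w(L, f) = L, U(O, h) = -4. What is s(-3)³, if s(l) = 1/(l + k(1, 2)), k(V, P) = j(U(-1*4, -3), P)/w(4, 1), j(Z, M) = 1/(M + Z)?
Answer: -512/15625 ≈ -0.032768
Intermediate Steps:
k(V, P) = 1/(4*(-4 + P)) (k(V, P) = 1/((P - 4)*4) = (¼)/(-4 + P) = 1/(4*(-4 + P)))
s(l) = 1/(-⅛ + l) (s(l) = 1/(l + 1/(4*(-4 + 2))) = 1/(l + (¼)/(-2)) = 1/(l + (¼)*(-½)) = 1/(l - ⅛) = 1/(-⅛ + l))
s(-3)³ = (8/(-1 + 8*(-3)))³ = (8/(-1 - 24))³ = (8/(-25))³ = (8*(-1/25))³ = (-8/25)³ = -512/15625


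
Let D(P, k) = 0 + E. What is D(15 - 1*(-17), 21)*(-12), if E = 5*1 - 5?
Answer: 0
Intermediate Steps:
E = 0 (E = 5 - 5 = 0)
D(P, k) = 0 (D(P, k) = 0 + 0 = 0)
D(15 - 1*(-17), 21)*(-12) = 0*(-12) = 0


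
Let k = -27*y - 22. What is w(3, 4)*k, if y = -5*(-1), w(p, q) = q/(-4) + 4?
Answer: -471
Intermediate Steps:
w(p, q) = 4 - q/4 (w(p, q) = q*(-¼) + 4 = -q/4 + 4 = 4 - q/4)
y = 5
k = -157 (k = -27*5 - 22 = -135 - 22 = -157)
w(3, 4)*k = (4 - ¼*4)*(-157) = (4 - 1)*(-157) = 3*(-157) = -471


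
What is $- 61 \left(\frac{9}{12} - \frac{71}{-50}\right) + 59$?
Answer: $- \frac{7337}{100} \approx -73.37$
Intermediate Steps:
$- 61 \left(\frac{9}{12} - \frac{71}{-50}\right) + 59 = - 61 \left(9 \cdot \frac{1}{12} - - \frac{71}{50}\right) + 59 = - 61 \left(\frac{3}{4} + \frac{71}{50}\right) + 59 = \left(-61\right) \frac{217}{100} + 59 = - \frac{13237}{100} + 59 = - \frac{7337}{100}$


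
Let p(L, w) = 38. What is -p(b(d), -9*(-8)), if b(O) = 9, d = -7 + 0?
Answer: -38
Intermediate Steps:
d = -7
-p(b(d), -9*(-8)) = -1*38 = -38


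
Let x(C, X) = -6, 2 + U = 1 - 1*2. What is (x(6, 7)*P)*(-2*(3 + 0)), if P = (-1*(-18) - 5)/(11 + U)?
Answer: 117/2 ≈ 58.500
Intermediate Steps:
U = -3 (U = -2 + (1 - 1*2) = -2 + (1 - 2) = -2 - 1 = -3)
P = 13/8 (P = (-1*(-18) - 5)/(11 - 3) = (18 - 5)/8 = 13*(1/8) = 13/8 ≈ 1.6250)
(x(6, 7)*P)*(-2*(3 + 0)) = (-6*13/8)*(-2*(3 + 0)) = -(-39)*3/2 = -39/4*(-6) = 117/2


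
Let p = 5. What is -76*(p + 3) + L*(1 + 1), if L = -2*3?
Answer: -620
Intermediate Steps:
L = -6
-76*(p + 3) + L*(1 + 1) = -76*(5 + 3) - 6*(1 + 1) = -76*8 - 6*2 = -19*32 - 12 = -608 - 12 = -620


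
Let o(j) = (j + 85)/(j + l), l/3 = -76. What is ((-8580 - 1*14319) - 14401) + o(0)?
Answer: -8504485/228 ≈ -37300.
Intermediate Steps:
l = -228 (l = 3*(-76) = -228)
o(j) = (85 + j)/(-228 + j) (o(j) = (j + 85)/(j - 228) = (85 + j)/(-228 + j))
((-8580 - 1*14319) - 14401) + o(0) = ((-8580 - 1*14319) - 14401) + (85 + 0)/(-228 + 0) = ((-8580 - 14319) - 14401) + 85/(-228) = (-22899 - 14401) - 1/228*85 = -37300 - 85/228 = -8504485/228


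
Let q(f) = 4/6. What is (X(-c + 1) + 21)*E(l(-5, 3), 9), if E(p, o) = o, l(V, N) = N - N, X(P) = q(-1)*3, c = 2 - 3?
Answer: 207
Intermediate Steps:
q(f) = 2/3 (q(f) = 4*(1/6) = 2/3)
c = -1
X(P) = 2 (X(P) = (2/3)*3 = 2)
l(V, N) = 0
(X(-c + 1) + 21)*E(l(-5, 3), 9) = (2 + 21)*9 = 23*9 = 207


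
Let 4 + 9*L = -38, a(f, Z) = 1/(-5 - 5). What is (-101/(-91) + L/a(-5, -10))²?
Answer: 170119849/74529 ≈ 2282.6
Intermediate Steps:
a(f, Z) = -⅒ (a(f, Z) = 1/(-10) = -⅒)
L = -14/3 (L = -4/9 + (⅑)*(-38) = -4/9 - 38/9 = -14/3 ≈ -4.6667)
(-101/(-91) + L/a(-5, -10))² = (-101/(-91) - 14/(3*(-⅒)))² = (-101*(-1/91) - 14/3*(-10))² = (101/91 + 140/3)² = (13043/273)² = 170119849/74529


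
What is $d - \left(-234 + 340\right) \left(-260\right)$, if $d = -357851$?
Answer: $-330291$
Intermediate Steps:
$d - \left(-234 + 340\right) \left(-260\right) = -357851 - \left(-234 + 340\right) \left(-260\right) = -357851 - 106 \left(-260\right) = -357851 - -27560 = -357851 + 27560 = -330291$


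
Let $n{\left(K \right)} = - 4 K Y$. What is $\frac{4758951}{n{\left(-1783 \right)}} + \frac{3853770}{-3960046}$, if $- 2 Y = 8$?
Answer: $- \frac{9477802611153}{56486096144} \approx -167.79$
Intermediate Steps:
$Y = -4$ ($Y = \left(- \frac{1}{2}\right) 8 = -4$)
$n{\left(K \right)} = 16 K$ ($n{\left(K \right)} = - 4 K \left(-4\right) = 16 K$)
$\frac{4758951}{n{\left(-1783 \right)}} + \frac{3853770}{-3960046} = \frac{4758951}{16 \left(-1783\right)} + \frac{3853770}{-3960046} = \frac{4758951}{-28528} + 3853770 \left(- \frac{1}{3960046}\right) = 4758951 \left(- \frac{1}{28528}\right) - \frac{1926885}{1980023} = - \frac{4758951}{28528} - \frac{1926885}{1980023} = - \frac{9477802611153}{56486096144}$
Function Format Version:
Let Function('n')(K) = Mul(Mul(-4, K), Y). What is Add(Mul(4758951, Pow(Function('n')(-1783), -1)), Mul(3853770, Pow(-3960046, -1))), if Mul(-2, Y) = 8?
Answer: Rational(-9477802611153, 56486096144) ≈ -167.79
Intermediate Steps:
Y = -4 (Y = Mul(Rational(-1, 2), 8) = -4)
Function('n')(K) = Mul(16, K) (Function('n')(K) = Mul(Mul(-4, K), -4) = Mul(16, K))
Add(Mul(4758951, Pow(Function('n')(-1783), -1)), Mul(3853770, Pow(-3960046, -1))) = Add(Mul(4758951, Pow(Mul(16, -1783), -1)), Mul(3853770, Pow(-3960046, -1))) = Add(Mul(4758951, Pow(-28528, -1)), Mul(3853770, Rational(-1, 3960046))) = Add(Mul(4758951, Rational(-1, 28528)), Rational(-1926885, 1980023)) = Add(Rational(-4758951, 28528), Rational(-1926885, 1980023)) = Rational(-9477802611153, 56486096144)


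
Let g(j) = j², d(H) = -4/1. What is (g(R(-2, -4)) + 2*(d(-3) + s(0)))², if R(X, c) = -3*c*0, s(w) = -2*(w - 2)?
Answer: 0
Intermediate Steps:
d(H) = -4 (d(H) = -4*1 = -4)
s(w) = 4 - 2*w (s(w) = -2*(-2 + w) = 4 - 2*w)
R(X, c) = 0
(g(R(-2, -4)) + 2*(d(-3) + s(0)))² = (0² + 2*(-4 + (4 - 2*0)))² = (0 + 2*(-4 + (4 + 0)))² = (0 + 2*(-4 + 4))² = (0 + 2*0)² = (0 + 0)² = 0² = 0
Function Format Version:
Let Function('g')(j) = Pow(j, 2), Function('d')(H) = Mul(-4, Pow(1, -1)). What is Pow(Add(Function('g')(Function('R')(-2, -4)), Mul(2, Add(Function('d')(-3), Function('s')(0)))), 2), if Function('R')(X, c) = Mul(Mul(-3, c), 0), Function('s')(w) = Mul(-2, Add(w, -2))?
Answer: 0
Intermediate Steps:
Function('d')(H) = -4 (Function('d')(H) = Mul(-4, 1) = -4)
Function('s')(w) = Add(4, Mul(-2, w)) (Function('s')(w) = Mul(-2, Add(-2, w)) = Add(4, Mul(-2, w)))
Function('R')(X, c) = 0
Pow(Add(Function('g')(Function('R')(-2, -4)), Mul(2, Add(Function('d')(-3), Function('s')(0)))), 2) = Pow(Add(Pow(0, 2), Mul(2, Add(-4, Add(4, Mul(-2, 0))))), 2) = Pow(Add(0, Mul(2, Add(-4, Add(4, 0)))), 2) = Pow(Add(0, Mul(2, Add(-4, 4))), 2) = Pow(Add(0, Mul(2, 0)), 2) = Pow(Add(0, 0), 2) = Pow(0, 2) = 0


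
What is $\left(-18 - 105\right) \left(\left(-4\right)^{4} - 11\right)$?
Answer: $-30135$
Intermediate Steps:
$\left(-18 - 105\right) \left(\left(-4\right)^{4} - 11\right) = \left(-18 - 105\right) \left(256 - 11\right) = \left(-123\right) 245 = -30135$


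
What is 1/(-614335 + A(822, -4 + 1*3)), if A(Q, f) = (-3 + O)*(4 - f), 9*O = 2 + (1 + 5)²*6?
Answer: -9/5528060 ≈ -1.6281e-6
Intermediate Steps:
O = 218/9 (O = (2 + (1 + 5)²*6)/9 = (2 + 6²*6)/9 = (2 + 36*6)/9 = (2 + 216)/9 = (⅑)*218 = 218/9 ≈ 24.222)
A(Q, f) = 764/9 - 191*f/9 (A(Q, f) = (-3 + 218/9)*(4 - f) = 191*(4 - f)/9 = 764/9 - 191*f/9)
1/(-614335 + A(822, -4 + 1*3)) = 1/(-614335 + (764/9 - 191*(-4 + 1*3)/9)) = 1/(-614335 + (764/9 - 191*(-4 + 3)/9)) = 1/(-614335 + (764/9 - 191/9*(-1))) = 1/(-614335 + (764/9 + 191/9)) = 1/(-614335 + 955/9) = 1/(-5528060/9) = -9/5528060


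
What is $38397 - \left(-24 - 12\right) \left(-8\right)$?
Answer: $38109$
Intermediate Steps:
$38397 - \left(-24 - 12\right) \left(-8\right) = 38397 - \left(-36\right) \left(-8\right) = 38397 - 288 = 38109$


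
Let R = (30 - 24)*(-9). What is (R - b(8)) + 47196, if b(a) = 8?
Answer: 47134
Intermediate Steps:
R = -54 (R = 6*(-9) = -54)
(R - b(8)) + 47196 = (-54 - 1*8) + 47196 = (-54 - 8) + 47196 = -62 + 47196 = 47134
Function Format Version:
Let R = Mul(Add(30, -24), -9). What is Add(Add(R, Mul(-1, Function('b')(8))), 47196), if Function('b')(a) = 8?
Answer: 47134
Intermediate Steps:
R = -54 (R = Mul(6, -9) = -54)
Add(Add(R, Mul(-1, Function('b')(8))), 47196) = Add(Add(-54, Mul(-1, 8)), 47196) = Add(Add(-54, -8), 47196) = Add(-62, 47196) = 47134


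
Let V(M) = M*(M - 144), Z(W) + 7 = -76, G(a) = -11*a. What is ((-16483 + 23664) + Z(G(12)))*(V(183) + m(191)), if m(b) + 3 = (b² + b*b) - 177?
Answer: 567265062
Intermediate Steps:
Z(W) = -83 (Z(W) = -7 - 76 = -83)
m(b) = -180 + 2*b² (m(b) = -3 + ((b² + b*b) - 177) = -3 + ((b² + b²) - 177) = -3 + (2*b² - 177) = -3 + (-177 + 2*b²) = -180 + 2*b²)
V(M) = M*(-144 + M)
((-16483 + 23664) + Z(G(12)))*(V(183) + m(191)) = ((-16483 + 23664) - 83)*(183*(-144 + 183) + (-180 + 2*191²)) = (7181 - 83)*(183*39 + (-180 + 2*36481)) = 7098*(7137 + (-180 + 72962)) = 7098*(7137 + 72782) = 7098*79919 = 567265062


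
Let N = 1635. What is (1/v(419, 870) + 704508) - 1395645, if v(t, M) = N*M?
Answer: -983107825649/1422450 ≈ -6.9114e+5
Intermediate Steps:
v(t, M) = 1635*M
(1/v(419, 870) + 704508) - 1395645 = (1/(1635*870) + 704508) - 1395645 = (1/1422450 + 704508) - 1395645 = 1002127404601/1422450 - 1395645 = -983107825649/1422450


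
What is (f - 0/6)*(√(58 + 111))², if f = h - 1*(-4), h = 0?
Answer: 676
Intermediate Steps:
f = 4 (f = 0 - 1*(-4) = 0 + 4 = 4)
(f - 0/6)*(√(58 + 111))² = (4 - 0/6)*(√(58 + 111))² = (4 - 0/6)*(√169)² = (4 - 3*0)*13² = (4 + 0)*169 = 4*169 = 676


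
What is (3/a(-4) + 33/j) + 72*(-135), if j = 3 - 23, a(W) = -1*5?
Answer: -38889/4 ≈ -9722.3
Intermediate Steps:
a(W) = -5
j = -20
(3/a(-4) + 33/j) + 72*(-135) = (3/(-5) + 33/(-20)) + 72*(-135) = (3*(-⅕) + 33*(-1/20)) - 9720 = (-⅗ - 33/20) - 9720 = -9/4 - 9720 = -38889/4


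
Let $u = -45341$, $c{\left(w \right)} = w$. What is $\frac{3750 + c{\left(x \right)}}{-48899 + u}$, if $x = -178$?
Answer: $- \frac{47}{1240} \approx -0.037903$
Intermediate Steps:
$\frac{3750 + c{\left(x \right)}}{-48899 + u} = \frac{3750 - 178}{-48899 - 45341} = \frac{3572}{-94240} = 3572 \left(- \frac{1}{94240}\right) = - \frac{47}{1240}$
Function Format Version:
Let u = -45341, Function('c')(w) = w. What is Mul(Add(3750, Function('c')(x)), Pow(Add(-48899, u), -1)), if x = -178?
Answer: Rational(-47, 1240) ≈ -0.037903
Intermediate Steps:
Mul(Add(3750, Function('c')(x)), Pow(Add(-48899, u), -1)) = Mul(Add(3750, -178), Pow(Add(-48899, -45341), -1)) = Mul(3572, Pow(-94240, -1)) = Mul(3572, Rational(-1, 94240)) = Rational(-47, 1240)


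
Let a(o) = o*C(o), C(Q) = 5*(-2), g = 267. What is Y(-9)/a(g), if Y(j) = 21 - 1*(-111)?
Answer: -22/445 ≈ -0.049438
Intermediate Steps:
C(Q) = -10
Y(j) = 132 (Y(j) = 21 + 111 = 132)
a(o) = -10*o (a(o) = o*(-10) = -10*o)
Y(-9)/a(g) = 132/((-10*267)) = 132/(-2670) = 132*(-1/2670) = -22/445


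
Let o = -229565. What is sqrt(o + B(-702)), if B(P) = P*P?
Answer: sqrt(263239) ≈ 513.07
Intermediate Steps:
B(P) = P**2
sqrt(o + B(-702)) = sqrt(-229565 + (-702)**2) = sqrt(-229565 + 492804) = sqrt(263239)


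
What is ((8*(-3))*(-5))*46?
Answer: 5520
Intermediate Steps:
((8*(-3))*(-5))*46 = -24*(-5)*46 = 120*46 = 5520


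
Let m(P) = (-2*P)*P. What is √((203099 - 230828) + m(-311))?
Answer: I*√221171 ≈ 470.29*I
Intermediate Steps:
m(P) = -2*P²
√((203099 - 230828) + m(-311)) = √((203099 - 230828) - 2*(-311)²) = √(-27729 - 2*96721) = √(-27729 - 193442) = √(-221171) = I*√221171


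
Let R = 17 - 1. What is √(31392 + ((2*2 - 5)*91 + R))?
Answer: √31317 ≈ 176.97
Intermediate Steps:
R = 16
√(31392 + ((2*2 - 5)*91 + R)) = √(31392 + ((2*2 - 5)*91 + 16)) = √(31392 + ((4 - 5)*91 + 16)) = √(31392 + (-1*91 + 16)) = √(31392 + (-91 + 16)) = √(31392 - 75) = √31317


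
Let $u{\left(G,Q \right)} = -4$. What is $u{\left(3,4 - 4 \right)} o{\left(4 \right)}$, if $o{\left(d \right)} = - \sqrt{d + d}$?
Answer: $8 \sqrt{2} \approx 11.314$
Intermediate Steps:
$o{\left(d \right)} = - \sqrt{2} \sqrt{d}$ ($o{\left(d \right)} = - \sqrt{2 d} = - \sqrt{2} \sqrt{d}$)
$u{\left(3,4 - 4 \right)} o{\left(4 \right)} = - 4 \left(- \sqrt{2} \sqrt{4}\right) = - 4 \left(\left(-1\right) \sqrt{2} \cdot 2\right) = - 4 \left(- 2 \sqrt{2}\right) = 8 \sqrt{2}$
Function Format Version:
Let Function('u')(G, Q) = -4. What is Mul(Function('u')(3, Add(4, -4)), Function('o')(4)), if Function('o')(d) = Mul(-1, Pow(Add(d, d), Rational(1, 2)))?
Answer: Mul(8, Pow(2, Rational(1, 2))) ≈ 11.314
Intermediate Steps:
Function('o')(d) = Mul(-1, Pow(2, Rational(1, 2)), Pow(d, Rational(1, 2))) (Function('o')(d) = Mul(-1, Pow(Mul(2, d), Rational(1, 2))) = Mul(-1, Mul(Pow(2, Rational(1, 2)), Pow(d, Rational(1, 2)))) = Mul(-1, Pow(2, Rational(1, 2)), Pow(d, Rational(1, 2))))
Mul(Function('u')(3, Add(4, -4)), Function('o')(4)) = Mul(-4, Mul(-1, Pow(2, Rational(1, 2)), Pow(4, Rational(1, 2)))) = Mul(-4, Mul(-1, Pow(2, Rational(1, 2)), 2)) = Mul(-4, Mul(-2, Pow(2, Rational(1, 2)))) = Mul(8, Pow(2, Rational(1, 2)))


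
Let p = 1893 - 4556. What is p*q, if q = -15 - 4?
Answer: 50597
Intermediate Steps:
q = -19
p = -2663
p*q = -2663*(-19) = 50597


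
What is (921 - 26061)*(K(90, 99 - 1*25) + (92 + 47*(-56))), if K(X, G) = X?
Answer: 61593000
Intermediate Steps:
(921 - 26061)*(K(90, 99 - 1*25) + (92 + 47*(-56))) = (921 - 26061)*(90 + (92 + 47*(-56))) = -25140*(90 + (92 - 2632)) = -25140*(90 - 2540) = -25140*(-2450) = 61593000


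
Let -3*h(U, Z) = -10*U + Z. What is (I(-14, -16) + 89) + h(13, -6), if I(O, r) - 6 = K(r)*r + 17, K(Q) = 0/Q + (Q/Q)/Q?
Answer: 475/3 ≈ 158.33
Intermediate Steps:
h(U, Z) = -Z/3 + 10*U/3 (h(U, Z) = -(-10*U + Z)/3 = -(Z - 10*U)/3 = -Z/3 + 10*U/3)
K(Q) = 1/Q (K(Q) = 0 + 1/Q = 1/Q)
I(O, r) = 24 (I(O, r) = 6 + (r/r + 17) = 6 + (1 + 17) = 6 + 18 = 24)
(I(-14, -16) + 89) + h(13, -6) = (24 + 89) + (-⅓*(-6) + (10/3)*13) = 113 + (2 + 130/3) = 113 + 136/3 = 475/3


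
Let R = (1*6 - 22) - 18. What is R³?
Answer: -39304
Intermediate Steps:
R = -34 (R = (6 - 22) - 18 = -16 - 18 = -34)
R³ = (-34)³ = -39304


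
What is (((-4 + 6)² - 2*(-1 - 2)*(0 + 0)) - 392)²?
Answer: 150544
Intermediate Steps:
(((-4 + 6)² - 2*(-1 - 2)*(0 + 0)) - 392)² = ((2² - (-6)*0) - 392)² = ((4 - 2*0) - 392)² = ((4 + 0) - 392)² = (4 - 392)² = (-388)² = 150544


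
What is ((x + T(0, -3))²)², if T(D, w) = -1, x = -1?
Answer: 16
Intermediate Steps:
((x + T(0, -3))²)² = ((-1 - 1)²)² = ((-2)²)² = 4² = 16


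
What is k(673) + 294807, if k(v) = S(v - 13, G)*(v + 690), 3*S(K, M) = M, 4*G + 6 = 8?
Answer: 1770205/6 ≈ 2.9503e+5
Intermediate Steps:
G = 1/2 (G = -3/2 + (1/4)*8 = -3/2 + 2 = 1/2 ≈ 0.50000)
S(K, M) = M/3
k(v) = 115 + v/6 (k(v) = ((1/3)*(1/2))*(v + 690) = (690 + v)/6 = 115 + v/6)
k(673) + 294807 = (115 + (1/6)*673) + 294807 = (115 + 673/6) + 294807 = 1363/6 + 294807 = 1770205/6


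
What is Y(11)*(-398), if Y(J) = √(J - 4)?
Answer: -398*√7 ≈ -1053.0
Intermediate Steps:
Y(J) = √(-4 + J)
Y(11)*(-398) = √(-4 + 11)*(-398) = √7*(-398) = -398*√7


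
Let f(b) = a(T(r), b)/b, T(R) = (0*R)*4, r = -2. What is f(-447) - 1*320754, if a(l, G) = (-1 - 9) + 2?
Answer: -143377030/447 ≈ -3.2075e+5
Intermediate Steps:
T(R) = 0 (T(R) = 0*4 = 0)
a(l, G) = -8 (a(l, G) = -10 + 2 = -8)
f(b) = -8/b
f(-447) - 1*320754 = -8/(-447) - 1*320754 = -8*(-1/447) - 320754 = 8/447 - 320754 = -143377030/447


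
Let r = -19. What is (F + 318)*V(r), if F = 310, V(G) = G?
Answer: -11932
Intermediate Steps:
(F + 318)*V(r) = (310 + 318)*(-19) = 628*(-19) = -11932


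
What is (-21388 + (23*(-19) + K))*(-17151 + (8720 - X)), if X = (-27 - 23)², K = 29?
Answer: 238252076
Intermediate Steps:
X = 2500 (X = (-50)² = 2500)
(-21388 + (23*(-19) + K))*(-17151 + (8720 - X)) = (-21388 + (23*(-19) + 29))*(-17151 + (8720 - 1*2500)) = (-21388 + (-437 + 29))*(-17151 + (8720 - 2500)) = (-21388 - 408)*(-17151 + 6220) = -21796*(-10931) = 238252076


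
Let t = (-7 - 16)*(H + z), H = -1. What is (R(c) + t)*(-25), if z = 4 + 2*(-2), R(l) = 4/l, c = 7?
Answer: -4125/7 ≈ -589.29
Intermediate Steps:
z = 0 (z = 4 - 4 = 0)
t = 23 (t = (-7 - 16)*(-1 + 0) = -23*(-1) = 23)
(R(c) + t)*(-25) = (4/7 + 23)*(-25) = (165/7)*(-25) = -4125/7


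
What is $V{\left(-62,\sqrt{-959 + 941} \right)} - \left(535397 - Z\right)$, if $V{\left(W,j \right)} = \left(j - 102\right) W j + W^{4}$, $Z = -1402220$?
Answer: $12839835 + 18972 i \sqrt{2} \approx 1.284 \cdot 10^{7} + 26830.0 i$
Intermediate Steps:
$V{\left(W,j \right)} = W^{4} + W j \left(-102 + j\right)$ ($V{\left(W,j \right)} = \left(j - 102\right) W j + W^{4} = \left(-102 + j\right) W j + W^{4} = W \left(-102 + j\right) j + W^{4} = W j \left(-102 + j\right) + W^{4} = W^{4} + W j \left(-102 + j\right)$)
$V{\left(-62,\sqrt{-959 + 941} \right)} - \left(535397 - Z\right) = - 62 \left(\left(-62\right)^{3} + \left(\sqrt{-959 + 941}\right)^{2} - 102 \sqrt{-959 + 941}\right) - \left(535397 - -1402220\right) = - 62 \left(-238328 + \left(\sqrt{-18}\right)^{2} - 102 \sqrt{-18}\right) - \left(535397 + 1402220\right) = - 62 \left(-238328 + \left(3 i \sqrt{2}\right)^{2} - 102 \cdot 3 i \sqrt{2}\right) - 1937617 = - 62 \left(-238328 - 18 - 306 i \sqrt{2}\right) - 1937617 = - 62 \left(-238346 - 306 i \sqrt{2}\right) - 1937617 = \left(14777452 + 18972 i \sqrt{2}\right) - 1937617 = 12839835 + 18972 i \sqrt{2}$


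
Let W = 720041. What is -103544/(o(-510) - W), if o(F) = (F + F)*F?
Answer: 103544/199841 ≈ 0.51813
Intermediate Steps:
o(F) = 2*F² (o(F) = (2*F)*F = 2*F²)
-103544/(o(-510) - W) = -103544/(2*(-510)² - 1*720041) = -103544/(2*260100 - 720041) = -103544/(520200 - 720041) = -103544/(-199841) = -103544*(-1/199841) = 103544/199841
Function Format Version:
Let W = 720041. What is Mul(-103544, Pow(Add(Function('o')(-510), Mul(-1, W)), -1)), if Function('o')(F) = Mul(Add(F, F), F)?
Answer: Rational(103544, 199841) ≈ 0.51813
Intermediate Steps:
Function('o')(F) = Mul(2, Pow(F, 2)) (Function('o')(F) = Mul(Mul(2, F), F) = Mul(2, Pow(F, 2)))
Mul(-103544, Pow(Add(Function('o')(-510), Mul(-1, W)), -1)) = Mul(-103544, Pow(Add(Mul(2, Pow(-510, 2)), Mul(-1, 720041)), -1)) = Mul(-103544, Pow(Add(Mul(2, 260100), -720041), -1)) = Mul(-103544, Pow(Add(520200, -720041), -1)) = Mul(-103544, Pow(-199841, -1)) = Mul(-103544, Rational(-1, 199841)) = Rational(103544, 199841)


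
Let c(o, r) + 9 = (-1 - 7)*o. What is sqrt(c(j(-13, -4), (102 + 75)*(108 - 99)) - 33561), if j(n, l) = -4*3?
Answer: I*sqrt(33474) ≈ 182.96*I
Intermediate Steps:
j(n, l) = -12
c(o, r) = -9 - 8*o (c(o, r) = -9 + (-1 - 7)*o = -9 - 8*o)
sqrt(c(j(-13, -4), (102 + 75)*(108 - 99)) - 33561) = sqrt((-9 - 8*(-12)) - 33561) = sqrt((-9 + 96) - 33561) = sqrt(87 - 33561) = sqrt(-33474) = I*sqrt(33474)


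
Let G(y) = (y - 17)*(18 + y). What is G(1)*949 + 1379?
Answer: -287117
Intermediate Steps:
G(y) = (-17 + y)*(18 + y)
G(1)*949 + 1379 = (-306 + 1 + 1²)*949 + 1379 = (-306 + 1 + 1)*949 + 1379 = -304*949 + 1379 = -288496 + 1379 = -287117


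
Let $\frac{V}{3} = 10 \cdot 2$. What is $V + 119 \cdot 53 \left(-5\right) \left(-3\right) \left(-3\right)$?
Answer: $-283755$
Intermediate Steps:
$V = 60$ ($V = 3 \cdot 10 \cdot 2 = 3 \cdot 20 = 60$)
$V + 119 \cdot 53 \left(-5\right) \left(-3\right) \left(-3\right) = 60 + 119 \cdot 53 \left(-5\right) \left(-3\right) \left(-3\right) = 60 + 119 \cdot 53 \cdot 15 \left(-3\right) = 60 + 119 \cdot 53 \left(-45\right) = 60 + 119 \left(-2385\right) = 60 - 283815 = -283755$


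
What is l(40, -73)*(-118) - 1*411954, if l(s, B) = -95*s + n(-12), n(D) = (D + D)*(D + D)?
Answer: -31522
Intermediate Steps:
n(D) = 4*D² (n(D) = (2*D)*(2*D) = 4*D²)
l(s, B) = 576 - 95*s (l(s, B) = -95*s + 4*(-12)² = -95*s + 4*144 = -95*s + 576 = 576 - 95*s)
l(40, -73)*(-118) - 1*411954 = (576 - 95*40)*(-118) - 1*411954 = (576 - 3800)*(-118) - 411954 = -3224*(-118) - 411954 = 380432 - 411954 = -31522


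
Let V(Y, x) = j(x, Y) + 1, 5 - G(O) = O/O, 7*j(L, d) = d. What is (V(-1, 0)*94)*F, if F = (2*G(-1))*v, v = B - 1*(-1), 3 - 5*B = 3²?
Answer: -4512/35 ≈ -128.91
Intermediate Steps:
j(L, d) = d/7
B = -6/5 (B = ⅗ - ⅕*3² = ⅗ - ⅕*9 = ⅗ - 9/5 = -6/5 ≈ -1.2000)
G(O) = 4 (G(O) = 5 - O/O = 5 - 1*1 = 5 - 1 = 4)
v = -⅕ (v = -6/5 - 1*(-1) = -6/5 + 1 = -⅕ ≈ -0.20000)
V(Y, x) = 1 + Y/7 (V(Y, x) = Y/7 + 1 = 1 + Y/7)
F = -8/5 (F = (2*4)*(-⅕) = 8*(-⅕) = -8/5 ≈ -1.6000)
(V(-1, 0)*94)*F = ((1 + (⅐)*(-1))*94)*(-8/5) = ((1 - ⅐)*94)*(-8/5) = ((6/7)*94)*(-8/5) = (564/7)*(-8/5) = -4512/35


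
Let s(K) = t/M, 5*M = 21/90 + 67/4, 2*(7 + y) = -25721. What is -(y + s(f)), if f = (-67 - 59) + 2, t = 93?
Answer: 26168165/2038 ≈ 12840.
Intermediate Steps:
y = -25735/2 (y = -7 + (½)*(-25721) = -7 - 25721/2 = -25735/2 ≈ -12868.)
f = -124 (f = -126 + 2 = -124)
M = 1019/300 (M = (21/90 + 67/4)/5 = (21*(1/90) + 67*(¼))/5 = (7/30 + 67/4)/5 = (⅕)*(1019/60) = 1019/300 ≈ 3.3967)
s(K) = 27900/1019 (s(K) = 93/(1019/300) = 93*(300/1019) = 27900/1019)
-(y + s(f)) = -(-25735/2 + 27900/1019) = -1*(-26168165/2038) = 26168165/2038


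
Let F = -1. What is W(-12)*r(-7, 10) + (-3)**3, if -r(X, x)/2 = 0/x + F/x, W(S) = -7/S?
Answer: -1613/60 ≈ -26.883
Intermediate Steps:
r(X, x) = 2/x (r(X, x) = -2*(0/x - 1/x) = -2*(0 - 1/x) = -(-2)/x = 2/x)
W(-12)*r(-7, 10) + (-3)**3 = (-7/(-12))*(2/10) + (-3)**3 = (-7*(-1/12))*(2*(1/10)) - 27 = (7/12)*(1/5) - 27 = 7/60 - 27 = -1613/60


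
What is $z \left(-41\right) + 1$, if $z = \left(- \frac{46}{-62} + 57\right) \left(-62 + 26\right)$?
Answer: $\frac{2642071}{31} \approx 85228.0$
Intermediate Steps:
$z = - \frac{64440}{31}$ ($z = \left(\left(-46\right) \left(- \frac{1}{62}\right) + 57\right) \left(-36\right) = \left(\frac{23}{31} + 57\right) \left(-36\right) = \frac{1790}{31} \left(-36\right) = - \frac{64440}{31} \approx -2078.7$)
$z \left(-41\right) + 1 = \left(- \frac{64440}{31}\right) \left(-41\right) + 1 = \frac{2642040}{31} + 1 = \frac{2642071}{31}$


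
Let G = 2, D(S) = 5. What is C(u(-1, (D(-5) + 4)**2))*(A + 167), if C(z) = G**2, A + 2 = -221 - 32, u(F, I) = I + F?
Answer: -352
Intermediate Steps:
u(F, I) = F + I
A = -255 (A = -2 + (-221 - 32) = -2 - 253 = -255)
C(z) = 4 (C(z) = 2**2 = 4)
C(u(-1, (D(-5) + 4)**2))*(A + 167) = 4*(-255 + 167) = 4*(-88) = -352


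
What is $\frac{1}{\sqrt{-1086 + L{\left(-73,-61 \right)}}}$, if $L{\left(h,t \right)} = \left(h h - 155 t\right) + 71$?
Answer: $\frac{\sqrt{281}}{1967} \approx 0.0085221$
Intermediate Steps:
$L{\left(h,t \right)} = 71 + h^{2} - 155 t$ ($L{\left(h,t \right)} = \left(h^{2} - 155 t\right) + 71 = 71 + h^{2} - 155 t$)
$\frac{1}{\sqrt{-1086 + L{\left(-73,-61 \right)}}} = \frac{1}{\sqrt{-1086 + \left(71 + \left(-73\right)^{2} - -9455\right)}} = \frac{1}{\sqrt{-1086 + \left(71 + 5329 + 9455\right)}} = \frac{1}{\sqrt{-1086 + 14855}} = \frac{1}{\sqrt{13769}} = \frac{1}{7 \sqrt{281}} = \frac{\sqrt{281}}{1967}$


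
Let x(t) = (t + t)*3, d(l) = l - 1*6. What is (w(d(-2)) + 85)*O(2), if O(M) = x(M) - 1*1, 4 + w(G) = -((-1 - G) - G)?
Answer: 726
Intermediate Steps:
d(l) = -6 + l (d(l) = l - 6 = -6 + l)
x(t) = 6*t (x(t) = (2*t)*3 = 6*t)
w(G) = -3 + 2*G (w(G) = -4 - ((-1 - G) - G) = -4 - (-1 - 2*G) = -4 + (1 + 2*G) = -3 + 2*G)
O(M) = -1 + 6*M (O(M) = 6*M - 1*1 = 6*M - 1 = -1 + 6*M)
(w(d(-2)) + 85)*O(2) = ((-3 + 2*(-6 - 2)) + 85)*(-1 + 6*2) = ((-3 + 2*(-8)) + 85)*(-1 + 12) = ((-3 - 16) + 85)*11 = (-19 + 85)*11 = 66*11 = 726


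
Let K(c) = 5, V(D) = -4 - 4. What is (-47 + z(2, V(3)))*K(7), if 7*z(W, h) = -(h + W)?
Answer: -1615/7 ≈ -230.71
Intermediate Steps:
V(D) = -8
z(W, h) = -W/7 - h/7 (z(W, h) = (-(h + W))/7 = (-(W + h))/7 = (-W - h)/7 = -W/7 - h/7)
(-47 + z(2, V(3)))*K(7) = (-47 + (-1/7*2 - 1/7*(-8)))*5 = (-47 + (-2/7 + 8/7))*5 = (-47 + 6/7)*5 = -323/7*5 = -1615/7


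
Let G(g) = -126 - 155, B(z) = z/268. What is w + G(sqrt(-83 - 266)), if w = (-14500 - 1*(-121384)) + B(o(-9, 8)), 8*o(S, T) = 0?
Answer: 106603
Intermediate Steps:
o(S, T) = 0 (o(S, T) = (1/8)*0 = 0)
B(z) = z/268 (B(z) = z*(1/268) = z/268)
G(g) = -281
w = 106884 (w = (-14500 - 1*(-121384)) + (1/268)*0 = (-14500 + 121384) + 0 = 106884 + 0 = 106884)
w + G(sqrt(-83 - 266)) = 106884 - 281 = 106603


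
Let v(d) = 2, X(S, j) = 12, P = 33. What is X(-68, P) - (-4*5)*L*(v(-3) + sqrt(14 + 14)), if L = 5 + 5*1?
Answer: 412 + 400*sqrt(7) ≈ 1470.3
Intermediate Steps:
L = 10 (L = 5 + 5 = 10)
X(-68, P) - (-4*5)*L*(v(-3) + sqrt(14 + 14)) = 12 - -4*5*10*(2 + sqrt(14 + 14)) = 12 - (-20*10)*(2 + sqrt(28)) = 12 - (-200)*(2 + 2*sqrt(7)) = 12 - (-400 - 400*sqrt(7)) = 12 + (400 + 400*sqrt(7)) = 412 + 400*sqrt(7)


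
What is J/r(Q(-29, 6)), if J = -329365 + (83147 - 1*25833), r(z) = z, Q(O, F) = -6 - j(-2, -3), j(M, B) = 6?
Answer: 272051/12 ≈ 22671.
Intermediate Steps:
Q(O, F) = -12 (Q(O, F) = -6 - 1*6 = -6 - 6 = -12)
J = -272051 (J = -329365 + (83147 - 25833) = -329365 + 57314 = -272051)
J/r(Q(-29, 6)) = -272051/(-12) = -272051*(-1/12) = 272051/12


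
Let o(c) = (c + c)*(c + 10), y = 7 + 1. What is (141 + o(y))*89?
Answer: 38181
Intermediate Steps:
y = 8
o(c) = 2*c*(10 + c) (o(c) = (2*c)*(10 + c) = 2*c*(10 + c))
(141 + o(y))*89 = (141 + 2*8*(10 + 8))*89 = (141 + 2*8*18)*89 = (141 + 288)*89 = 429*89 = 38181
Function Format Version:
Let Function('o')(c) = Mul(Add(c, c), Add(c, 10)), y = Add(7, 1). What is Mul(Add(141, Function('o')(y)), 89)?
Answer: 38181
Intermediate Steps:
y = 8
Function('o')(c) = Mul(2, c, Add(10, c)) (Function('o')(c) = Mul(Mul(2, c), Add(10, c)) = Mul(2, c, Add(10, c)))
Mul(Add(141, Function('o')(y)), 89) = Mul(Add(141, Mul(2, 8, Add(10, 8))), 89) = Mul(Add(141, Mul(2, 8, 18)), 89) = Mul(Add(141, 288), 89) = Mul(429, 89) = 38181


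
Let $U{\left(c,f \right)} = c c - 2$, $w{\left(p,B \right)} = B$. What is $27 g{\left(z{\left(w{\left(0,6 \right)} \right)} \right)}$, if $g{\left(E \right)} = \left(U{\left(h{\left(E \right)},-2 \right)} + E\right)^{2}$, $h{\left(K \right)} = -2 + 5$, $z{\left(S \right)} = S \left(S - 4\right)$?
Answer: $9747$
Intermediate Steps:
$z{\left(S \right)} = S \left(-4 + S\right)$
$h{\left(K \right)} = 3$
$U{\left(c,f \right)} = -2 + c^{2}$ ($U{\left(c,f \right)} = c^{2} - 2 = -2 + c^{2}$)
$g{\left(E \right)} = \left(7 + E\right)^{2}$ ($g{\left(E \right)} = \left(\left(-2 + 3^{2}\right) + E\right)^{2} = \left(\left(-2 + 9\right) + E\right)^{2} = \left(7 + E\right)^{2}$)
$27 g{\left(z{\left(w{\left(0,6 \right)} \right)} \right)} = 27 \left(7 + 6 \left(-4 + 6\right)\right)^{2} = 27 \left(7 + 6 \cdot 2\right)^{2} = 27 \left(7 + 12\right)^{2} = 27 \cdot 19^{2} = 27 \cdot 361 = 9747$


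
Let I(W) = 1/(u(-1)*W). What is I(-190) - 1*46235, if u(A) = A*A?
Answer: -8784651/190 ≈ -46235.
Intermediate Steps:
u(A) = A**2
I(W) = 1/W (I(W) = 1/((-1)**2*W) = 1/(1*W) = 1/W)
I(-190) - 1*46235 = 1/(-190) - 1*46235 = -1/190 - 46235 = -8784651/190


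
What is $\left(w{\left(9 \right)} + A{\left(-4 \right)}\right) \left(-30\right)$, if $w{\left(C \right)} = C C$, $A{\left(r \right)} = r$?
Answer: $-2310$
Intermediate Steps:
$w{\left(C \right)} = C^{2}$
$\left(w{\left(9 \right)} + A{\left(-4 \right)}\right) \left(-30\right) = \left(9^{2} - 4\right) \left(-30\right) = \left(81 - 4\right) \left(-30\right) = 77 \left(-30\right) = -2310$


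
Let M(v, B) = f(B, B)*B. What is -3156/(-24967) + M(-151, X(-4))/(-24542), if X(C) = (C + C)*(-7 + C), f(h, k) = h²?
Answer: -8468428436/306370057 ≈ -27.641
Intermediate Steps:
X(C) = 2*C*(-7 + C) (X(C) = (2*C)*(-7 + C) = 2*C*(-7 + C))
M(v, B) = B³ (M(v, B) = B²*B = B³)
-3156/(-24967) + M(-151, X(-4))/(-24542) = -3156/(-24967) + (2*(-4)*(-7 - 4))³/(-24542) = -3156*(-1/24967) + (2*(-4)*(-11))³*(-1/24542) = 3156/24967 + 88³*(-1/24542) = 3156/24967 + 681472*(-1/24542) = 3156/24967 - 340736/12271 = -8468428436/306370057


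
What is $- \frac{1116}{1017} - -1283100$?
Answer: $\frac{144990176}{113} \approx 1.2831 \cdot 10^{6}$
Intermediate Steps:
$- \frac{1116}{1017} - -1283100 = \left(-1116\right) \frac{1}{1017} + 1283100 = - \frac{124}{113} + 1283100 = \frac{144990176}{113}$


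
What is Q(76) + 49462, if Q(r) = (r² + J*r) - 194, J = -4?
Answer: 54740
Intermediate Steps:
Q(r) = -194 + r² - 4*r (Q(r) = (r² - 4*r) - 194 = -194 + r² - 4*r)
Q(76) + 49462 = (-194 + 76² - 4*76) + 49462 = (-194 + 5776 - 304) + 49462 = 5278 + 49462 = 54740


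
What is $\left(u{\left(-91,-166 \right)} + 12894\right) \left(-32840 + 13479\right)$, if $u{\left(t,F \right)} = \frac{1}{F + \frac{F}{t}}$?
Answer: $- \frac{3729630804109}{14940} \approx -2.4964 \cdot 10^{8}$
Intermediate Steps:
$\left(u{\left(-91,-166 \right)} + 12894\right) \left(-32840 + 13479\right) = \left(- \frac{91}{\left(-166\right) \left(1 - 91\right)} + 12894\right) \left(-32840 + 13479\right) = \left(\left(-91\right) \left(- \frac{1}{166}\right) \frac{1}{-90} + 12894\right) \left(-19361\right) = \left(\left(-91\right) \left(- \frac{1}{166}\right) \left(- \frac{1}{90}\right) + 12894\right) \left(-19361\right) = \left(- \frac{91}{14940} + 12894\right) \left(-19361\right) = \frac{192636269}{14940} \left(-19361\right) = - \frac{3729630804109}{14940}$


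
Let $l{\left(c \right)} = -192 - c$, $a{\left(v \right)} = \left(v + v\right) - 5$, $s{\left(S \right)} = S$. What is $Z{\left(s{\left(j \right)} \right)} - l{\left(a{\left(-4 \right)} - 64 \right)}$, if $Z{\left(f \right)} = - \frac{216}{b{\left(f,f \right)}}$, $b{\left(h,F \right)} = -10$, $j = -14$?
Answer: $\frac{683}{5} \approx 136.6$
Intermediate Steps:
$a{\left(v \right)} = -5 + 2 v$ ($a{\left(v \right)} = 2 v - 5 = -5 + 2 v$)
$Z{\left(f \right)} = \frac{108}{5}$ ($Z{\left(f \right)} = - \frac{216}{-10} = \left(-216\right) \left(- \frac{1}{10}\right) = \frac{108}{5}$)
$Z{\left(s{\left(j \right)} \right)} - l{\left(a{\left(-4 \right)} - 64 \right)} = \frac{108}{5} - \left(-192 - \left(\left(-5 + 2 \left(-4\right)\right) - 64\right)\right) = \frac{108}{5} - \left(-192 - \left(\left(-5 - 8\right) - 64\right)\right) = \frac{108}{5} - \left(-192 - \left(-13 - 64\right)\right) = \frac{108}{5} - \left(-192 - -77\right) = \frac{108}{5} - \left(-192 + 77\right) = \frac{108}{5} - -115 = \frac{108}{5} + 115 = \frac{683}{5}$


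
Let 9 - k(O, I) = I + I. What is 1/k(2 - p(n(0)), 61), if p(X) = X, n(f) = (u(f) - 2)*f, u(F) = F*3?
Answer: -1/113 ≈ -0.0088496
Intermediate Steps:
u(F) = 3*F
n(f) = f*(-2 + 3*f) (n(f) = (3*f - 2)*f = (-2 + 3*f)*f = f*(-2 + 3*f))
k(O, I) = 9 - 2*I (k(O, I) = 9 - (I + I) = 9 - 2*I)
1/k(2 - p(n(0)), 61) = 1/(9 - 2*61) = 1/(9 - 122) = 1/(-113) = -1/113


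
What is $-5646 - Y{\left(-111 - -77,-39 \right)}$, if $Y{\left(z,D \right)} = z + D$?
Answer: $-5573$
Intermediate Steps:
$Y{\left(z,D \right)} = D + z$
$-5646 - Y{\left(-111 - -77,-39 \right)} = -5646 - \left(-39 - 34\right) = -5646 - -73 = -5646 + 73 = -5573$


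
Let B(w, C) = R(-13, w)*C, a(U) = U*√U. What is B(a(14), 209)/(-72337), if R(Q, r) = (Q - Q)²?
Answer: 0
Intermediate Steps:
a(U) = U^(3/2)
R(Q, r) = 0 (R(Q, r) = 0² = 0)
B(w, C) = 0 (B(w, C) = 0*C = 0)
B(a(14), 209)/(-72337) = 0/(-72337) = 0*(-1/72337) = 0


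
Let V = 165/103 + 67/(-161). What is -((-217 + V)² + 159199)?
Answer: -56587216382320/274995889 ≈ -2.0577e+5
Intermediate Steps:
V = 19664/16583 (V = 165*(1/103) + 67*(-1/161) = 165/103 - 67/161 = 19664/16583 ≈ 1.1858)
-((-217 + V)² + 159199) = -((-217 + 19664/16583)² + 159199) = -((-3578847/16583)² + 159199) = -(12808145849409/274995889 + 159199) = -1*56587216382320/274995889 = -56587216382320/274995889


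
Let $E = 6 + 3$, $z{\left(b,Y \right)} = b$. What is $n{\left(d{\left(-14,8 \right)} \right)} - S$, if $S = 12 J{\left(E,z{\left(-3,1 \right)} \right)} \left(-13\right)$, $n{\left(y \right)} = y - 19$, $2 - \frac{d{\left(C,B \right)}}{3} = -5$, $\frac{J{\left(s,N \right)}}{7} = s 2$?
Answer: $19658$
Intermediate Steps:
$E = 9$
$J{\left(s,N \right)} = 14 s$ ($J{\left(s,N \right)} = 7 s 2 = 7 \cdot 2 s = 14 s$)
$d{\left(C,B \right)} = 21$ ($d{\left(C,B \right)} = 6 - -15 = 6 + 15 = 21$)
$n{\left(y \right)} = -19 + y$ ($n{\left(y \right)} = y - 19 = -19 + y$)
$S = -19656$ ($S = 12 \cdot 14 \cdot 9 \left(-13\right) = 12 \cdot 126 \left(-13\right) = 1512 \left(-13\right) = -19656$)
$n{\left(d{\left(-14,8 \right)} \right)} - S = \left(-19 + 21\right) - -19656 = 2 + 19656 = 19658$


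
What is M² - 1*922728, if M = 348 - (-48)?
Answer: -765912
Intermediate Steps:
M = 396 (M = 348 - 1*(-48) = 348 + 48 = 396)
M² - 1*922728 = 396² - 1*922728 = 156816 - 922728 = -765912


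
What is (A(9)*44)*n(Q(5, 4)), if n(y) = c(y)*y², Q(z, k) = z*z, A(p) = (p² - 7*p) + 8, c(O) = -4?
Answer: -2860000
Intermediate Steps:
A(p) = 8 + p² - 7*p
Q(z, k) = z²
n(y) = -4*y²
(A(9)*44)*n(Q(5, 4)) = ((8 + 9² - 7*9)*44)*(-4*(5²)²) = ((8 + 81 - 63)*44)*(-4*25²) = (26*44)*(-4*625) = 1144*(-2500) = -2860000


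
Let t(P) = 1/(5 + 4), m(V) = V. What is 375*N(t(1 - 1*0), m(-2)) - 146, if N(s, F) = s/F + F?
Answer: -5501/6 ≈ -916.83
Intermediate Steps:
t(P) = 1/9
N(s, F) = F + s/F (N(s, F) = s/F + F = F + s/F)
375*N(t(1 - 1*0), m(-2)) - 146 = 375*(-2 + (1/9)/(-2)) - 146 = 375*(-2 + (1/9)*(-1/2)) - 146 = 375*(-2 - 1/18) - 146 = 375*(-37/18) - 146 = -4625/6 - 146 = -5501/6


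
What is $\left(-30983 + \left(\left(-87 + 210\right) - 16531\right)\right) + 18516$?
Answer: $-28875$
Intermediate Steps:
$\left(-30983 + \left(\left(-87 + 210\right) - 16531\right)\right) + 18516 = \left(-30983 + \left(123 - 16531\right)\right) + 18516 = \left(-30983 - 16408\right) + 18516 = -47391 + 18516 = -28875$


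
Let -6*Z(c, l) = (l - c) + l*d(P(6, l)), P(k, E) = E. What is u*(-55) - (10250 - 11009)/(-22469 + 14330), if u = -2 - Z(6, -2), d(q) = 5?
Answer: 745822/2713 ≈ 274.91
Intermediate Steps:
Z(c, l) = -l + c/6 (Z(c, l) = -((l - c) + l*5)/6 = -((l - c) + 5*l)/6 = -(-c + 6*l)/6 = -l + c/6)
u = -5 (u = -2 - (-1*(-2) + (⅙)*6) = -2 - (2 + 1) = -2 - 1*3 = -2 - 3 = -5)
u*(-55) - (10250 - 11009)/(-22469 + 14330) = -5*(-55) - (10250 - 11009)/(-22469 + 14330) = 275 - (-759)/(-8139) = 275 - (-759)*(-1)/8139 = 275 - 1*253/2713 = 275 - 253/2713 = 745822/2713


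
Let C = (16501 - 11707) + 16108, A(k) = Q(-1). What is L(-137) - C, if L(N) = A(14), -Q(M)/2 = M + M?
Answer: -20898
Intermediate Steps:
Q(M) = -4*M (Q(M) = -2*(M + M) = -4*M)
A(k) = 4 (A(k) = -4*(-1) = 4)
L(N) = 4
C = 20902 (C = 4794 + 16108 = 20902)
L(-137) - C = 4 - 1*20902 = 4 - 20902 = -20898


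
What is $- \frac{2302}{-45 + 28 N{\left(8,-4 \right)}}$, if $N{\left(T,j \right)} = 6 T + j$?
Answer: $- \frac{2302}{1187} \approx -1.9393$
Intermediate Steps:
$N{\left(T,j \right)} = j + 6 T$
$- \frac{2302}{-45 + 28 N{\left(8,-4 \right)}} = - \frac{2302}{-45 + 28 \left(-4 + 6 \cdot 8\right)} = - \frac{2302}{-45 + 28 \left(-4 + 48\right)} = - \frac{2302}{-45 + 28 \cdot 44} = - \frac{2302}{-45 + 1232} = - \frac{2302}{1187}$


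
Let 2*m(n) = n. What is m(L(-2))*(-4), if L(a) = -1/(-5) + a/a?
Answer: -12/5 ≈ -2.4000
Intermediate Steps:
L(a) = 6/5 (L(a) = -1*(-1/5) + 1 = 1/5 + 1 = 6/5)
m(n) = n/2
m(L(-2))*(-4) = ((1/2)*(6/5))*(-4) = (3/5)*(-4) = -12/5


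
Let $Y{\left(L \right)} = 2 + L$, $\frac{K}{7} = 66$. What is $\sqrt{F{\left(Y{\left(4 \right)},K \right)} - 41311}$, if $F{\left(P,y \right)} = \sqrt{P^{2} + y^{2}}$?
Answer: $\sqrt{-41311 + 6 \sqrt{5930}} \approx 202.11 i$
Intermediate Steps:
$K = 462$ ($K = 7 \cdot 66 = 462$)
$\sqrt{F{\left(Y{\left(4 \right)},K \right)} - 41311} = \sqrt{\sqrt{\left(2 + 4\right)^{2} + 462^{2}} - 41311} = \sqrt{\sqrt{6^{2} + 213444} - 41311} = \sqrt{\sqrt{36 + 213444} - 41311} = \sqrt{\sqrt{213480} - 41311} = \sqrt{6 \sqrt{5930} - 41311} = \sqrt{-41311 + 6 \sqrt{5930}}$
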